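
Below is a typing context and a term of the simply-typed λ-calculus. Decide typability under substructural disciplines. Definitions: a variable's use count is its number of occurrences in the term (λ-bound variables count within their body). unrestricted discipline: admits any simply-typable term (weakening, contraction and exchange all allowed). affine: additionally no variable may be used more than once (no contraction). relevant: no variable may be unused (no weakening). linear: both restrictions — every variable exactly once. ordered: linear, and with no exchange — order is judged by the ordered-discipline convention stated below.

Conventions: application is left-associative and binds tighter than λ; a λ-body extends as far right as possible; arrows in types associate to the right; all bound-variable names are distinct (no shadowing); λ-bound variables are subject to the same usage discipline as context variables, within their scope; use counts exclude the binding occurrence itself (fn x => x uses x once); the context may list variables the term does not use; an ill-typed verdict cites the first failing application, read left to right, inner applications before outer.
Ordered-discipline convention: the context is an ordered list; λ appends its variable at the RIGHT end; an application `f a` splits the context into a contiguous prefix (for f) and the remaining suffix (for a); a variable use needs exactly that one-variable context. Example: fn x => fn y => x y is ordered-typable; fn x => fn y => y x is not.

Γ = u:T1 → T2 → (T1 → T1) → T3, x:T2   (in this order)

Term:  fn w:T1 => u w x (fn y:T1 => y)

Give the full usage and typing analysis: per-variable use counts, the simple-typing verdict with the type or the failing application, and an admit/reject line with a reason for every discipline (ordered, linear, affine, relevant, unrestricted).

variable uses: u: 1×, x: 1×, w (λ-bound): 1×, y (λ-bound): 1×
uses in reading order: u, w, x, y
typing: the term checks, with type T1 → T3
ordered ✗ (needs exchange: uses follow u, w, x, y)
linear ✓ (each of u, x, w, y used exactly once)
affine ✓ (no duplicate uses among u, x, w, y)
relevant ✓ (u, x, w, y: all used, weakening unneeded)
unrestricted ✓ (type-checks (T1 → T3) and nothing is barred)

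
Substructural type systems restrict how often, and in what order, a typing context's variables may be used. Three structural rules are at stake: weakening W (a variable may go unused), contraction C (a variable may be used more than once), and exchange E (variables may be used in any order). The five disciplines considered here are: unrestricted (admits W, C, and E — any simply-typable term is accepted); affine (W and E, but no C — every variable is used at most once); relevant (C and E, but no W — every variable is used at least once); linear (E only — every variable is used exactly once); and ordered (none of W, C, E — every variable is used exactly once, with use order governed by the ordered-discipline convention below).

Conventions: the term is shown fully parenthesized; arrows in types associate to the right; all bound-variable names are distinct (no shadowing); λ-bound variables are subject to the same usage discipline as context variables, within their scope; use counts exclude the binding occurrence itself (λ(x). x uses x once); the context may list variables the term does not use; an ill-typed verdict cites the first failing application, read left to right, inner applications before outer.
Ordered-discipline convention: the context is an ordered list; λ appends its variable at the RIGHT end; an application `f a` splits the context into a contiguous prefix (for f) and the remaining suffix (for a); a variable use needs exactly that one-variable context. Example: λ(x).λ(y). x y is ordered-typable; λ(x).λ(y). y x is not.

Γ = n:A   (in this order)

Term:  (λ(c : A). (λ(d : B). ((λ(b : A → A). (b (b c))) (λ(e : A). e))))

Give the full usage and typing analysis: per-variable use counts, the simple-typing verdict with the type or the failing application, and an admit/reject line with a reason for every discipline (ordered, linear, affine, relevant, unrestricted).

counts: n: 0; c (λ-bound): 1; d (λ-bound): 0; b (λ-bound): 2; e (λ-bound): 1
use order (left to right): b, b, c, e
typing: the term checks, with type A → B → A
ordered: ✗ — b ×2 used more than once (contraction); unused: n, d — weakening required
linear: ✗ — b ×2 used more than once (contraction); unused: n, d — weakening required
affine: ✗ — b ×2 used more than once (contraction)
relevant: ✗ — unused: n, d — weakening required
unrestricted: ✓ — simply typable at A → B → A; W, C, E all held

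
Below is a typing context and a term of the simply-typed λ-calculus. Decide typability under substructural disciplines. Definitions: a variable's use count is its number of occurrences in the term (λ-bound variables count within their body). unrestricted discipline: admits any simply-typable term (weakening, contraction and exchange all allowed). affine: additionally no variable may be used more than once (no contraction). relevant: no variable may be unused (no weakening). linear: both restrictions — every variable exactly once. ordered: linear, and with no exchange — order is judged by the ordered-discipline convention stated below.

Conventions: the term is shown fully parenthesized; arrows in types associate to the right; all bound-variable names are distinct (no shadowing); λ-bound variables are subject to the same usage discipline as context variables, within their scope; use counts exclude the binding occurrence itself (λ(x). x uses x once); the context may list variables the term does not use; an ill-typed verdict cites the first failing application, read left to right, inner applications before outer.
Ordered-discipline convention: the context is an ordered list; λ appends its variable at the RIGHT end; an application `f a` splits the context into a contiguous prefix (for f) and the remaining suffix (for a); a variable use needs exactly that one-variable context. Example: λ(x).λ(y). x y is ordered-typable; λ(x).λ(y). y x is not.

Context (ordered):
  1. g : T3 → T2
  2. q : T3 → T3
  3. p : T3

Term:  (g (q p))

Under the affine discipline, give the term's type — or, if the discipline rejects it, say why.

term : T2
use counts: g=1, q=1, p=1
order of uses: g, q, p
typing: well-typed at T2
all disciplines: ordered ✓ | linear ✓ | affine ✓ | relevant ✓ | unrestricted ✓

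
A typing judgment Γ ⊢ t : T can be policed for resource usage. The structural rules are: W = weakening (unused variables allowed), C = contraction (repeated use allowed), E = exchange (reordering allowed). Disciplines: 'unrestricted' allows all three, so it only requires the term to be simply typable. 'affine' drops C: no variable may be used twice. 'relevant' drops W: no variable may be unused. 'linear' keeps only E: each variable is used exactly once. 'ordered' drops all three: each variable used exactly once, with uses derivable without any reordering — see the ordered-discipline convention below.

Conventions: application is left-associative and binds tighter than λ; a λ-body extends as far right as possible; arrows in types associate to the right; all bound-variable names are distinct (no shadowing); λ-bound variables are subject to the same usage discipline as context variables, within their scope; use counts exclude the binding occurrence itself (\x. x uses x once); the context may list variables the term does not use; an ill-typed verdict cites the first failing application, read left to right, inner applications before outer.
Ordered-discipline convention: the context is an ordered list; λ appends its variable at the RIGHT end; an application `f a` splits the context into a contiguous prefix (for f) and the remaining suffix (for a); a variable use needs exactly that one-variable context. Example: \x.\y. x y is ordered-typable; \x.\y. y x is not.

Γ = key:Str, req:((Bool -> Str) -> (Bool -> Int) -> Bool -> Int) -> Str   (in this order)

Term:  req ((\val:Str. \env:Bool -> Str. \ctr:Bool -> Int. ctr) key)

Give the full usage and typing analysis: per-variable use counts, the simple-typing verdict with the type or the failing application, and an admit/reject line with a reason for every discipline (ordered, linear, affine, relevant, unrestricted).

variable uses: key: 1; req: 1; val (λ-bound): 0; env (λ-bound): 0; ctr (λ-bound): 1
left-to-right use order: req, ctr, key
typing: the term checks, with type Str
ordered ✗ (val, env left unused)
linear ✗ (val, env left unused)
affine ✓ (key, req, val, env, ctr: no repeats, contraction unneeded)
relevant ✗ (val, env left unused)
unrestricted ✓ (type-checks (Str) and nothing is barred)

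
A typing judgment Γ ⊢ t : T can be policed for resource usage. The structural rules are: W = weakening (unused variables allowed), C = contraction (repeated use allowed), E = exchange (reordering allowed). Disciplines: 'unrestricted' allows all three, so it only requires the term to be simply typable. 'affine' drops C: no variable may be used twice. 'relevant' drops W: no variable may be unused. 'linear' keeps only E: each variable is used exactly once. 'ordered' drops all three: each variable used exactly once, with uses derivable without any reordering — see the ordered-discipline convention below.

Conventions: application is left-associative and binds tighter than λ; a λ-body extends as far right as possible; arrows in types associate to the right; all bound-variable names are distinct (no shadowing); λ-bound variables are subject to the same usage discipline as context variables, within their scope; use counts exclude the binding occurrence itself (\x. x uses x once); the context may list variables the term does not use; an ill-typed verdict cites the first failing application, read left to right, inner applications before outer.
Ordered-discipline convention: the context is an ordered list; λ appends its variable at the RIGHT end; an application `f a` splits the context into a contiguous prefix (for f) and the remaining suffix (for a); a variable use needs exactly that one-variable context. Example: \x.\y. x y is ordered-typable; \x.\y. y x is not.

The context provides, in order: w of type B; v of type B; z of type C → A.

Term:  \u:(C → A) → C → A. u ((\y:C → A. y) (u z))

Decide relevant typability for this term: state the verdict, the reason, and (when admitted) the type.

no — w, v left unused
variable uses: w=0, v=0, z=1, u (λ-bound)=2, y (λ-bound)=1
uses in reading order: u, y, u, z
typing: ✓ — ((C → A) → C → A) → C → A
per-discipline verdicts: ordered ✗, linear ✗, affine ✗, relevant ✗, unrestricted ✓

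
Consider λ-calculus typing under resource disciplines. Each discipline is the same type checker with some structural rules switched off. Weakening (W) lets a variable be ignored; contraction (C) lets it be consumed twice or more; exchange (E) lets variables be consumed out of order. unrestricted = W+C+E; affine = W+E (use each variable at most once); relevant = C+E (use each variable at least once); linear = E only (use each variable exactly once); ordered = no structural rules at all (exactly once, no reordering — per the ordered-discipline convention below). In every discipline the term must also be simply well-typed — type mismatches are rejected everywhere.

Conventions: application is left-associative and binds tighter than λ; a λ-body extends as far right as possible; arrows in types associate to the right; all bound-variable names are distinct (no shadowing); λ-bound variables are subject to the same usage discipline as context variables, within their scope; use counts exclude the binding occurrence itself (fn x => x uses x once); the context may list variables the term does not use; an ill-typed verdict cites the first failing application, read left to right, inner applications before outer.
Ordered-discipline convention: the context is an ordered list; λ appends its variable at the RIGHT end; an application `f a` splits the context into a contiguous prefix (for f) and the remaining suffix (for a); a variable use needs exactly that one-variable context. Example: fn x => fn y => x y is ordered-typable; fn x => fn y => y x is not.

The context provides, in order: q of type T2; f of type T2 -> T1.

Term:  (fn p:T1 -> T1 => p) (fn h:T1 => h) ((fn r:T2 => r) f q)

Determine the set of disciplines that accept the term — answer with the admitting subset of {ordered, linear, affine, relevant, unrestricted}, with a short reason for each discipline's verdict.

admitting disciplines: none
counts: q: 1×, f: 1×, p (bound): 1×, h (bound): 1×, r (bound): 1×
use order (left to right): p, h, r, f, q
typing: ill-typed: argument of type T2 -> T1 where T2 is required
ordered ✗ (not simply typable)
linear ✗ (fails simple typing)
affine ✗ (a type mismatch blocks all five)
relevant ✗ (the type mismatch rejects it)
unrestricted ✗ (not simply typable)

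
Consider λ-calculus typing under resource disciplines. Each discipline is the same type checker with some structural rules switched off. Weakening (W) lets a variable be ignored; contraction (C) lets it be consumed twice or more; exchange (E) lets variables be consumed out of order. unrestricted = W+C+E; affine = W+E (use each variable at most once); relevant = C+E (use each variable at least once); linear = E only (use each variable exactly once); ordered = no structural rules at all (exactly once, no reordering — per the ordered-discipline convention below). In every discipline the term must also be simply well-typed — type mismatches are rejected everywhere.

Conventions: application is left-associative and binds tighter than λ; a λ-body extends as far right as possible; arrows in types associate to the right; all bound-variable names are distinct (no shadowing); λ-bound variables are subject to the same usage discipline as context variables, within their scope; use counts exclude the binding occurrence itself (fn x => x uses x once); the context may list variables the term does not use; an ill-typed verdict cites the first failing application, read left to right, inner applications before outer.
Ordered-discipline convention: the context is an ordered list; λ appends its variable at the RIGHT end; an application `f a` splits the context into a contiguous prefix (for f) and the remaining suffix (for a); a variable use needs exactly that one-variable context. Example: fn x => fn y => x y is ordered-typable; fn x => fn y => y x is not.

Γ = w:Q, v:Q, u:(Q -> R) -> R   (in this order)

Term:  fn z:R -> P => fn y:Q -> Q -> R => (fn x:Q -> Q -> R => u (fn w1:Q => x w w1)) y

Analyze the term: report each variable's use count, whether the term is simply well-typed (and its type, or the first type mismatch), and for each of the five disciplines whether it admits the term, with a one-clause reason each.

usage: w: 1×; v: 0×; u: 1×; z [bound]: 0×; y [bound]: 1×; x [bound]: 1×; w1 [bound]: 1×
use order (left to right): u, x, w, w1, y
typing: ✓ — (R -> P) -> (Q -> Q -> R) -> R
ordered: ✗ — v, z left unused
linear: ✗ — v, z left unused
affine: ✓ — no duplicate uses among w, v, u, z, y, x, w1
relevant: ✗ — v, z left unused
unrestricted: ✓ — well-typed at (R -> P) -> (Q -> Q -> R) -> R; no restrictions here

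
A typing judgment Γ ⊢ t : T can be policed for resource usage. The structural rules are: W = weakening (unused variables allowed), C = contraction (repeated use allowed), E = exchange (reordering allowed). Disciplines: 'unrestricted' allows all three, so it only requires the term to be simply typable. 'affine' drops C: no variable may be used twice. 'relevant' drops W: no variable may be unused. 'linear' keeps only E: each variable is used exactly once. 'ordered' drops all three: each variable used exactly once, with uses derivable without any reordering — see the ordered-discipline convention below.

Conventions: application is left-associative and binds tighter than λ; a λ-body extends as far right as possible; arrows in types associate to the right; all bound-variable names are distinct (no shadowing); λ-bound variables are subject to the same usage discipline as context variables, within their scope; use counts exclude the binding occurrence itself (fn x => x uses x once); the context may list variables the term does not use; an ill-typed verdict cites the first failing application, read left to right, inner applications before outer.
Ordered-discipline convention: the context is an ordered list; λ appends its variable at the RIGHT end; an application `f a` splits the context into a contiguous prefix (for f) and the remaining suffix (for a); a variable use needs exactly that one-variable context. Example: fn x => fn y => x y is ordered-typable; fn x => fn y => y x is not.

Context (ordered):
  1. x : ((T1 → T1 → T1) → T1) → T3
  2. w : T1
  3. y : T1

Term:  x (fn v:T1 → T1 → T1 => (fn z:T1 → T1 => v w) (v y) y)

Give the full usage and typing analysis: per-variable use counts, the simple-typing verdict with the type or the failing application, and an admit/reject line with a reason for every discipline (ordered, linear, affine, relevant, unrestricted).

counts: x ×1; w ×1; y ×2; v [bound] ×2; z [bound] ×0
uses in reading order: x, v, w, v, y, y
typing: well-typed — term : T3
ordered ✗ (needs contraction — y ×2, v ×2; needs weakening: z unused)
linear ✗ (needs contraction — y ×2, v ×2; needs weakening: z unused)
affine ✗ (needs contraction — y ×2, v ×2)
relevant ✗ (needs weakening: z unused)
unrestricted ✓ (well-typed at T3; no restrictions here)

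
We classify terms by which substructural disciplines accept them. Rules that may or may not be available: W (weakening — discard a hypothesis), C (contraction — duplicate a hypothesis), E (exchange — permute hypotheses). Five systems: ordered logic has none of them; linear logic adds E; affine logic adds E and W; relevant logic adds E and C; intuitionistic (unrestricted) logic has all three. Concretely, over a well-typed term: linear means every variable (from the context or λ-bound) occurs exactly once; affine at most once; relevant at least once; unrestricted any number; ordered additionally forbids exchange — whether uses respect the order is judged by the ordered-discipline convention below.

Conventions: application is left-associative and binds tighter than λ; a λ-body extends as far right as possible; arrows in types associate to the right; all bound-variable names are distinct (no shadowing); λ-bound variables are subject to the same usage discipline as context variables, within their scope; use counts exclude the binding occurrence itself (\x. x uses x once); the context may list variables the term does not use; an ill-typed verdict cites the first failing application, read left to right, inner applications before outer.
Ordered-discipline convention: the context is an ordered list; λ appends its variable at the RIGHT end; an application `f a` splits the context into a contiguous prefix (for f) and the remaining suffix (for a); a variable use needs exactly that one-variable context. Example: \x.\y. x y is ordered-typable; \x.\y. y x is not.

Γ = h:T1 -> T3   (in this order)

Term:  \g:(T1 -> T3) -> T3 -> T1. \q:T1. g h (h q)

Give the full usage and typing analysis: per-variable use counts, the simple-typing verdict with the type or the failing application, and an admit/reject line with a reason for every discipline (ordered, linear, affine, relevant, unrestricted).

use counts: h ×2, g (λ-bound) ×1, q (λ-bound) ×1
left-to-right use order: g, h, h, q
typing: well-typed at ((T1 -> T3) -> T3 -> T1) -> T1 -> T1
ordered ✗ (uses contraction: h ×2)
linear ✗ (uses contraction: h ×2)
affine ✗ (uses contraction: h ×2)
relevant ✓ (at least one use each (h, g, q))
unrestricted ✓ (type-checks (((T1 -> T3) -> T3 -> T1) -> T1 -> T1) and nothing is barred)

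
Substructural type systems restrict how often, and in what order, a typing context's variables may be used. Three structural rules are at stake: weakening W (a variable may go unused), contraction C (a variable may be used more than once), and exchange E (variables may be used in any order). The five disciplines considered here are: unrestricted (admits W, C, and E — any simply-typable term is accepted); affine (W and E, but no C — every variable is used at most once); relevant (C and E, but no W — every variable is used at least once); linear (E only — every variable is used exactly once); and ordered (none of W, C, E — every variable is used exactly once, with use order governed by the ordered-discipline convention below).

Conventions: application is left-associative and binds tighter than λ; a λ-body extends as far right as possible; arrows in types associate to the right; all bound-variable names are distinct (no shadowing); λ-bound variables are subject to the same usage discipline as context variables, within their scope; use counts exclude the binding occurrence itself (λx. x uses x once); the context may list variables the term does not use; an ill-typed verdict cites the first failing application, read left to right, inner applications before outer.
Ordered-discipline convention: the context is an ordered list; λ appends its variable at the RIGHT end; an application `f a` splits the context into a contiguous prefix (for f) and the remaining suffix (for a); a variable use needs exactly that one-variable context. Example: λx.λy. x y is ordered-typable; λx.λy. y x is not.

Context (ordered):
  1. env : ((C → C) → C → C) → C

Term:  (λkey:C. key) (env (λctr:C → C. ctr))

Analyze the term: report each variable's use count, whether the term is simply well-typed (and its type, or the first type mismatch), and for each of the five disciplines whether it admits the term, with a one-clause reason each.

usage: env=1; key (λ-bound)=1; ctr (λ-bound)=1
order of uses: key, env, ctr
typing: well-typed — term : C
ordered ✓ (env, key, ctr: once each, no exchange needed)
linear ✓ (env, key, ctr: one use apiece)
affine ✓ (none of env, key, ctr used more than once)
relevant ✓ (none of env, key, ctr goes unused)
unrestricted ✓ (typability at C is all that's needed)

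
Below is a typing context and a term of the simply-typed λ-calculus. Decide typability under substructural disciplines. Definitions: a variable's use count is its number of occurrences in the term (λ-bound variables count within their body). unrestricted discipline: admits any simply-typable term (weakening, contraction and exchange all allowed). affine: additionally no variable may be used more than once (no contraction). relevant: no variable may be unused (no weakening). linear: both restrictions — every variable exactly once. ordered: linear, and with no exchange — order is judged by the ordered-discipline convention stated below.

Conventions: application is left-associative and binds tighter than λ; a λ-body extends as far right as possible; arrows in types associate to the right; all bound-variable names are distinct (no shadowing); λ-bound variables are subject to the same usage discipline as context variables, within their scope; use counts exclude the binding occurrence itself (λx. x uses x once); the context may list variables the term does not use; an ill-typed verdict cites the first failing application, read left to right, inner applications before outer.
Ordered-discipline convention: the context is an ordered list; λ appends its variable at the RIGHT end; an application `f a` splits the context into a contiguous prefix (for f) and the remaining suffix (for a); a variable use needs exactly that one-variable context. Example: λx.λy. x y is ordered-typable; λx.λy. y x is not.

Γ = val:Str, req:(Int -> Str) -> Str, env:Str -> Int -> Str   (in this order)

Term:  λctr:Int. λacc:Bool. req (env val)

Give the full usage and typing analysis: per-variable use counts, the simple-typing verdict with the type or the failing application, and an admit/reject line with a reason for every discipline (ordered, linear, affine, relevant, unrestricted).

usage: val: 1×; req: 1×; env: 1×; ctr [bound]: 0×; acc [bound]: 0×
order of uses: req, env, val
typing: well-typed — term : Int -> Bool -> Str
ordered: ✗ — unused: ctr, acc — weakening required
linear: ✗ — unused: ctr, acc — weakening required
affine: ✓ — no duplicate uses among val, req, env, ctr, acc
relevant: ✗ — unused: ctr, acc — weakening required
unrestricted: ✓ — type-checks (Int -> Bool -> Str) and nothing is barred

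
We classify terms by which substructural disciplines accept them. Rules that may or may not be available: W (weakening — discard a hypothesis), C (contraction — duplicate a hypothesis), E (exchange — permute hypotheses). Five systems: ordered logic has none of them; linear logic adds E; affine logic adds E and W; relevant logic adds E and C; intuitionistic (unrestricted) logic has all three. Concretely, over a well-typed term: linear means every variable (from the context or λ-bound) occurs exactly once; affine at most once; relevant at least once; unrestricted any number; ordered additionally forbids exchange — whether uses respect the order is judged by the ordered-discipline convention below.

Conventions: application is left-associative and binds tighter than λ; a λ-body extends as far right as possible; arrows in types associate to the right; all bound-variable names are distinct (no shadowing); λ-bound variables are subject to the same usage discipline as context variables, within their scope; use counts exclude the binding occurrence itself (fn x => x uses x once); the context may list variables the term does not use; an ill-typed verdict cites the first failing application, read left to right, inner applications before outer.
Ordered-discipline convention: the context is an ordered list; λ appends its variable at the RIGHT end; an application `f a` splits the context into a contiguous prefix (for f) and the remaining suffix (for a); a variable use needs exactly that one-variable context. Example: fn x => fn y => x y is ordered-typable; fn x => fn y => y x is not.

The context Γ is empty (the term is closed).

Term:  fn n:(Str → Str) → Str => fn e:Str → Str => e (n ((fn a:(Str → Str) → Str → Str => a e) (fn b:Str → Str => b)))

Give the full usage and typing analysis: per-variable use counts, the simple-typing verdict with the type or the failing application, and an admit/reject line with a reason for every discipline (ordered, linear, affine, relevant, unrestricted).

use counts: n (λ-bound) ×1, e (λ-bound) ×2, a (λ-bound) ×1, b (λ-bound) ×1
left-to-right use order: e, n, a, e, b
typing: well-typed at ((Str → Str) → Str) → (Str → Str) → Str
ordered: ✗ — repeated use of e ×2
linear: ✗ — repeated use of e ×2
affine: ✗ — repeated use of e ×2
relevant: ✓ — at least one use each (n, e, a, b)
unrestricted: ✓ — well-typed at ((Str → Str) → Str) → (Str → Str) → Str; no restrictions here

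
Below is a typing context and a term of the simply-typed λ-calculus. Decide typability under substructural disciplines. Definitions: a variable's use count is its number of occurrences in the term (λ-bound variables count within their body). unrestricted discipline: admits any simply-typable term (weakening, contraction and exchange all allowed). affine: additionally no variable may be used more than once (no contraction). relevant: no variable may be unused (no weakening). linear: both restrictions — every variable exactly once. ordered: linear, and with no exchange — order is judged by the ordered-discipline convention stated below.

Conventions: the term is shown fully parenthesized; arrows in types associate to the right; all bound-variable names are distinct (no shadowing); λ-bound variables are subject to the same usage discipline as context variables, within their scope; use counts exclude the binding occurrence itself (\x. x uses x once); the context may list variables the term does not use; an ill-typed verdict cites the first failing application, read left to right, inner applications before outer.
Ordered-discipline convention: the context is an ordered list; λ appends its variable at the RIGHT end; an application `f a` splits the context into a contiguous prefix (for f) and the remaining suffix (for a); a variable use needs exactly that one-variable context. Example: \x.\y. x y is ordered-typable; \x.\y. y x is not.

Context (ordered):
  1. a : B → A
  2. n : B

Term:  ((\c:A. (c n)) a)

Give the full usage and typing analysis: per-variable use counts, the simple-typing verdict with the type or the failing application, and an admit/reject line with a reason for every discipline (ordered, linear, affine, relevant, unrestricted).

usage: a ×1, n ×1, c (λ-bound) ×1
use order (left to right): c, n, a
typing: ill-typed: can't apply a value of type A
ordered: ✗ — the type mismatch rejects it
linear: ✗ — not simply typable
affine: ✗ — fails simple typing
relevant: ✗ — a type mismatch blocks all five
unrestricted: ✗ — the type mismatch rejects it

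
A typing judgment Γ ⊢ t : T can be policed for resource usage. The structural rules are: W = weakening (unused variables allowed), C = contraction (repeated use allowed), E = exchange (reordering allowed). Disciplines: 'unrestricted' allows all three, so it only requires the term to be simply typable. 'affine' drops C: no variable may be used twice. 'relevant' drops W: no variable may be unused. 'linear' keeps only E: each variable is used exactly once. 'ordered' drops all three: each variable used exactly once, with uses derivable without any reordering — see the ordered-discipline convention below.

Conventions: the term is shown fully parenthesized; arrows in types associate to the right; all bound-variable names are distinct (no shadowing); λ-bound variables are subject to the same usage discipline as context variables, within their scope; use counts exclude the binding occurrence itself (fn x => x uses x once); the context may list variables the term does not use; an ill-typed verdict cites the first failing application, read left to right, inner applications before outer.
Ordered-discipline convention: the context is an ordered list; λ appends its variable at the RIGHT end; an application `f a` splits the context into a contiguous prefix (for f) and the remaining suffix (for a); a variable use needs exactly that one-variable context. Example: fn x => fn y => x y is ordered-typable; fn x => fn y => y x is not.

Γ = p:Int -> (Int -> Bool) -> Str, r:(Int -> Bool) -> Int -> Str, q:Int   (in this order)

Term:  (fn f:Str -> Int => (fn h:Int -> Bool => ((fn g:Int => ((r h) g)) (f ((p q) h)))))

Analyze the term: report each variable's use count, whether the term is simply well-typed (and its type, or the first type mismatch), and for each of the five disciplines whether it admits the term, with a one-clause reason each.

usage: p ×1; r ×1; q ×1; f (bound) ×1; h (bound) ×2; g (bound) ×1
left-to-right use order: r, h, g, f, p, q, h
typing: well-typed — term : (Str -> Int) -> (Int -> Bool) -> Str
ordered: ✗ — needs contraction — h ×2
linear: ✗ — needs contraction — h ×2
affine: ✗ — needs contraction — h ×2
relevant: ✓ — every one of p, r, q, f, h, g appears
unrestricted: ✓ — simply typable at (Str -> Int) -> (Int -> Bool) -> Str; W, C, E all held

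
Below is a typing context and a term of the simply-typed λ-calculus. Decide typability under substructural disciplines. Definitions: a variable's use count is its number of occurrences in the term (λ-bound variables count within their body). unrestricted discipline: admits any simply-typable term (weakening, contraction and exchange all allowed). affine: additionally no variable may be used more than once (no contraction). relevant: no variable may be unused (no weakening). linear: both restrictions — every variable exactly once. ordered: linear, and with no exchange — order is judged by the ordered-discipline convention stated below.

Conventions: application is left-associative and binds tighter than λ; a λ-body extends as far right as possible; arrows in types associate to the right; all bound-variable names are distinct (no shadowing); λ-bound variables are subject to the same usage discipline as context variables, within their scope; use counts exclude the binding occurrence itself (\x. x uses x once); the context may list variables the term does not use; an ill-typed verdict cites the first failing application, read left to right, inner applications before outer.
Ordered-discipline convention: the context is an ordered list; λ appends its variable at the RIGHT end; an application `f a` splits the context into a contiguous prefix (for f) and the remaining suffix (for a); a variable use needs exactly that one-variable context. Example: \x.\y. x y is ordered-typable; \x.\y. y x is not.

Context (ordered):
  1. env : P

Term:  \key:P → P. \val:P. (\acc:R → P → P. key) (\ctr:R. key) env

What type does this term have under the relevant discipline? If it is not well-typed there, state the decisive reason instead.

not well-typed under relevant — val, acc, ctr left unused
usage: env ×1; key (bound) ×2; val (bound) ×0; acc (bound) ×0; ctr (bound) ×0
uses in reading order: key, key, env
typing: well-typed at (P → P) → P → P
across the five disciplines: ordered ✗ · linear ✗ · affine ✗ · relevant ✗ · unrestricted ✓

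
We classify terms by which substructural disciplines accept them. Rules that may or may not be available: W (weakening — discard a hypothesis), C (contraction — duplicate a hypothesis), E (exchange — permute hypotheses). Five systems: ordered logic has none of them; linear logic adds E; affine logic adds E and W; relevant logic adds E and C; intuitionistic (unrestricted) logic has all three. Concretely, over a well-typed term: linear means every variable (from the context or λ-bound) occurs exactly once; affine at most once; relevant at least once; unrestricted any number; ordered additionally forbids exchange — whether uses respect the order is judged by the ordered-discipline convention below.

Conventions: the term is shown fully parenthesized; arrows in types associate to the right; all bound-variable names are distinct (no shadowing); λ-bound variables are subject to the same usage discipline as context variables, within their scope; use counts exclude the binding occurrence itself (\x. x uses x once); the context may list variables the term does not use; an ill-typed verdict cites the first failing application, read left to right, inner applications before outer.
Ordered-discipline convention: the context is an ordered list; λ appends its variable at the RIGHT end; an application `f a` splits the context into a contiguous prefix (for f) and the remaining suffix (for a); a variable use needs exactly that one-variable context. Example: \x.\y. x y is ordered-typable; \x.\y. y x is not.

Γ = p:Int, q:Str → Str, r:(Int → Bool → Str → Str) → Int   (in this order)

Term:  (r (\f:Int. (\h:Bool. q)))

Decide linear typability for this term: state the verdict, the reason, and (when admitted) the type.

no — p, f, h left unused
variable uses: p: 0; q: 1; r: 1; f [bound]: 0; h [bound]: 0
uses in reading order: r, q
typing: well-typed at Int
summary: ordered ✗ · linear ✗ · affine ✓ · relevant ✗ · unrestricted ✓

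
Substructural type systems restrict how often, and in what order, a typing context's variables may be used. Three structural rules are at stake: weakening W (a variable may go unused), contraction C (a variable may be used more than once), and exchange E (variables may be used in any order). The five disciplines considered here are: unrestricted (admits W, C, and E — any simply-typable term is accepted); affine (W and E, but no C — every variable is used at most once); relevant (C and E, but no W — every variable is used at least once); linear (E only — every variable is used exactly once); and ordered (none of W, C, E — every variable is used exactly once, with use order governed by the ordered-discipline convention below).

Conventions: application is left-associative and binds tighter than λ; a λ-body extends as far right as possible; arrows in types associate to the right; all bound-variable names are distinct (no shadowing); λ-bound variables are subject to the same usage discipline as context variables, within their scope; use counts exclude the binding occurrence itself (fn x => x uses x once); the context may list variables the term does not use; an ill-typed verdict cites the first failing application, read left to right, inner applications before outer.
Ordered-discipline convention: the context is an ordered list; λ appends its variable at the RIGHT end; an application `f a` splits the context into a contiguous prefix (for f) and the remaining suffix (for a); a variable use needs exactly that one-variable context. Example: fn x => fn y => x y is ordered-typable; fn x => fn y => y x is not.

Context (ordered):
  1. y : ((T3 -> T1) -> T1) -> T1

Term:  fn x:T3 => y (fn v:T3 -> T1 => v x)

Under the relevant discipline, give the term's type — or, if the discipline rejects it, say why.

term : T3 -> T1
use counts: y: 1; x [bound]: 1; v [bound]: 1
uses in reading order: y, v, x
typing: ✓ — T3 -> T1
per-discipline verdicts: ordered ✗ · linear ✓ · affine ✓ · relevant ✓ · unrestricted ✓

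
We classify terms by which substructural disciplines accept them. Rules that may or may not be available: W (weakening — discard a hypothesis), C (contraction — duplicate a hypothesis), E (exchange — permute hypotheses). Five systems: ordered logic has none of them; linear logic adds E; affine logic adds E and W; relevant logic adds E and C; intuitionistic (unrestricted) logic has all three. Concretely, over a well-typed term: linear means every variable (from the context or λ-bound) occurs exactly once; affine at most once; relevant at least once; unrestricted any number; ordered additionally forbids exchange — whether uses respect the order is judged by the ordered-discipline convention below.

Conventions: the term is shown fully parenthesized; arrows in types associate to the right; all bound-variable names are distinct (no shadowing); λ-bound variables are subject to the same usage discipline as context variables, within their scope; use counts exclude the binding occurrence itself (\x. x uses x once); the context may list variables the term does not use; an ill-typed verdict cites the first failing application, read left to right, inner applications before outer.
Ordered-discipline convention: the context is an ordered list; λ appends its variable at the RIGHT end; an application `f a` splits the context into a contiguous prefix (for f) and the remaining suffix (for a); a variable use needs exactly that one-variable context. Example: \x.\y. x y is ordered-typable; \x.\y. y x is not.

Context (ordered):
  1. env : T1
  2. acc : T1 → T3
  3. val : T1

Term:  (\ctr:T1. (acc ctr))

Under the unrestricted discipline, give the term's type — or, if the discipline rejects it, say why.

term : T1 → T3
variable uses: env: 0, acc: 1, val: 0, ctr (bound): 1
order of uses: acc, ctr
typing: well-typed at T1 → T3
per-discipline verdicts: ordered ✗; linear ✗; affine ✓; relevant ✗; unrestricted ✓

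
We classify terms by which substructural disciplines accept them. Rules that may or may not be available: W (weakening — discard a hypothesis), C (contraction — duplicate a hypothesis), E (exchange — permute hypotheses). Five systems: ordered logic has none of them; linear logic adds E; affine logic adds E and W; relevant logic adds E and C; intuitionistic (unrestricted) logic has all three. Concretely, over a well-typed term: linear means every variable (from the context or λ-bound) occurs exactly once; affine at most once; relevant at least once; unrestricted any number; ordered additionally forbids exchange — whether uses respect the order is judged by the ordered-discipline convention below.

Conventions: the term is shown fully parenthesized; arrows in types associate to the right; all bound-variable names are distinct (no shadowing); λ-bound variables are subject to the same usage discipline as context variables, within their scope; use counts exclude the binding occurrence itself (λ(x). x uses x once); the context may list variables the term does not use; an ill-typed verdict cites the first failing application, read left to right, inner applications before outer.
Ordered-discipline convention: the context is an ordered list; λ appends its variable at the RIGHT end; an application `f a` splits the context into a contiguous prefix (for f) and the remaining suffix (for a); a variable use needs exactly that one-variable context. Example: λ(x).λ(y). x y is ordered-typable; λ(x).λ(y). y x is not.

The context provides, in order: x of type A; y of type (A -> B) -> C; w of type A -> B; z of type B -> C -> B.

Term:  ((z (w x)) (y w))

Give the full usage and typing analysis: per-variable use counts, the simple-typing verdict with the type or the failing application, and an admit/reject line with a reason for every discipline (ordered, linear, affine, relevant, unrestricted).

usage: x=1, y=1, w=2, z=1
left-to-right use order: z, w, x, y, w
typing: well-typed — term : B
ordered ✗ (uses contraction: w ×2)
linear ✗ (uses contraction: w ×2)
affine ✗ (uses contraction: w ×2)
relevant ✓ (every one of x, y, w, z appears)
unrestricted ✓ (simply typable at B; W, C, E all held)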